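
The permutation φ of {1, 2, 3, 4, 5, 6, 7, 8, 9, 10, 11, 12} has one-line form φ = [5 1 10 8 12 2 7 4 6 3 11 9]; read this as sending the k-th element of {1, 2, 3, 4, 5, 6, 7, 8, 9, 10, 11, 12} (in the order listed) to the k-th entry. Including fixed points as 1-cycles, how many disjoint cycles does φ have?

5

The cycle decomposition is (1 5 12 9 6 2)(3 10)(4 8)(7)(11), which has 5 cycles (counting 1-cycles).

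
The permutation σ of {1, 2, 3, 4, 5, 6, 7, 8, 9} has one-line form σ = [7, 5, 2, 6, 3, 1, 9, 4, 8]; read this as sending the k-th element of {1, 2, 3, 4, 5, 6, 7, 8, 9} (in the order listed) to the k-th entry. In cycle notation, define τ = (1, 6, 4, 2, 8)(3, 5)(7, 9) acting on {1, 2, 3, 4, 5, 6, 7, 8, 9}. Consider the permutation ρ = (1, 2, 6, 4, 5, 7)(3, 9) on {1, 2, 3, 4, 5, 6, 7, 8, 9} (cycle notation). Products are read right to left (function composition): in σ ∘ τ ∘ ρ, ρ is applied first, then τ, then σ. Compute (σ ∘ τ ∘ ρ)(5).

8

(σ ∘ τ ∘ ρ)(5) = σ(τ(ρ(5))). ρ(5) = 7, then τ(7) = 9, then σ(9) = 8, so the result is 8.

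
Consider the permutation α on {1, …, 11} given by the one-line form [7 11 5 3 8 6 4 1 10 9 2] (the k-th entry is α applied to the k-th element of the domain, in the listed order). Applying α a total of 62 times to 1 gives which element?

Tracing 1 → 7 → … returns to 1 after 6 steps, so 1 lies in a 6-cycle (1, 7, 4, 3, 5, 8).
Since the cycle has length 6, α^62 acts on it the same as α^2 (62 mod 6 = 2).
Stepping 2 places around the cycle: 1 → 7 → 4.

4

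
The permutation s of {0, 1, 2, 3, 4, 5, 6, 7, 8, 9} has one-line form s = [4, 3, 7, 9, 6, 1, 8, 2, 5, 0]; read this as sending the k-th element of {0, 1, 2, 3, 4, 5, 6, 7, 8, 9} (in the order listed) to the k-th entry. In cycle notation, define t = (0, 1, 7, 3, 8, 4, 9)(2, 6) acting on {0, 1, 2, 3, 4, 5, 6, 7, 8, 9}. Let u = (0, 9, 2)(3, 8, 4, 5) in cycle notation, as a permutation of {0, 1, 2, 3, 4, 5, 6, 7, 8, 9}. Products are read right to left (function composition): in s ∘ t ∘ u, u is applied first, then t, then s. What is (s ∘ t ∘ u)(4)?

Chase 4: u(4) = 5; t(5) = 5; s(5) = 1. Hence (s ∘ t ∘ u)(4) = 1.

1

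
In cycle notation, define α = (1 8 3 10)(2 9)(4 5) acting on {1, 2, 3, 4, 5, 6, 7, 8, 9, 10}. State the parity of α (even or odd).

The cycle lengths are 4, 2, 2, 1, 1.
A cycle is odd iff its length is even; α has 3 even-length cycles, so sgn(α) = (−1)^3 and α is odd.

odd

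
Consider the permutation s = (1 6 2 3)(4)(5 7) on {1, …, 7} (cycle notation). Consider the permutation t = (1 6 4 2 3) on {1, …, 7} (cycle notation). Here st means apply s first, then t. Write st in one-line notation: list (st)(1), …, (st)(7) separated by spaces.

4 1 6 2 7 3 5

(st)(x) = t(s(x)). Computing each image: t(s(1)) = t(6) = 4, t(s(2)) = t(3) = 1, t(s(3)) = t(1) = 6, t(s(4)) = t(4) = 2, t(s(5)) = t(7) = 7, t(s(6)) = t(2) = 3, t(s(7)) = t(5) = 5.
Hence st = [4 1 6 2 7 3 5].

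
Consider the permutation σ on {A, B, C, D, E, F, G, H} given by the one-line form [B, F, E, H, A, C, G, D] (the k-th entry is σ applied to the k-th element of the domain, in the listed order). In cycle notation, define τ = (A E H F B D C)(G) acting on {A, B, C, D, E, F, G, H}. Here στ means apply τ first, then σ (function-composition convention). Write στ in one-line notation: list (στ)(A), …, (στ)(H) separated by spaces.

(στ)(x) = σ(τ(x)). Computing each image: σ(τ(A)) = σ(E) = A, σ(τ(B)) = σ(D) = H, σ(τ(C)) = σ(A) = B, σ(τ(D)) = σ(C) = E, σ(τ(E)) = σ(H) = D, σ(τ(F)) = σ(B) = F, σ(τ(G)) = σ(G) = G, σ(τ(H)) = σ(F) = C.
Hence στ = [A H B E D F G C].

A H B E D F G C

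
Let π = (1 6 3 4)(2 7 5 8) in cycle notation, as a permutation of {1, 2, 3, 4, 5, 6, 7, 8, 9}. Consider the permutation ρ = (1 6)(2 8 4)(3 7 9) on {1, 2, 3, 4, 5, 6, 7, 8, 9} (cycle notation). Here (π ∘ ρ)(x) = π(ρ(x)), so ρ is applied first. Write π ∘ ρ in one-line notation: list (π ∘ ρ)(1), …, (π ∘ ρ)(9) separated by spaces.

(π ∘ ρ)(x) = π(ρ(x)). Computing each image: π(ρ(1)) = π(6) = 3, π(ρ(2)) = π(8) = 2, π(ρ(3)) = π(7) = 5, π(ρ(4)) = π(2) = 7, π(ρ(5)) = π(5) = 8, π(ρ(6)) = π(1) = 6, π(ρ(7)) = π(9) = 9, π(ρ(8)) = π(4) = 1, π(ρ(9)) = π(3) = 4.
Hence π ∘ ρ = [3 2 5 7 8 6 9 1 4].

3 2 5 7 8 6 9 1 4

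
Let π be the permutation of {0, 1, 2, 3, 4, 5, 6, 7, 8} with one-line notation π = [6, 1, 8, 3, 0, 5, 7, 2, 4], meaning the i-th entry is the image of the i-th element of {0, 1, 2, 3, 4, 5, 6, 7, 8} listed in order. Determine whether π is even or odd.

In disjoint-cycle form the cycle lengths are 6, 1, 1, 1.
A cycle is odd iff its length is even; π has 1 even-length cycle, so sgn(π) = (−1)^1 and π is odd.

odd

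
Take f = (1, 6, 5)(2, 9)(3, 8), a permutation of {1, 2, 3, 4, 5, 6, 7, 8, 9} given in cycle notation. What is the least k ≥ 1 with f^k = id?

The disjoint cycles have lengths 3, 2, 2, 1, 1.
The order of f is the least common multiple of its cycle lengths: lcm(3, 2, 2) = 6.

6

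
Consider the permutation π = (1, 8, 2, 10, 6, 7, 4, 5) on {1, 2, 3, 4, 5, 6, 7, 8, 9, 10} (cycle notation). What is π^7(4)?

4 lies in the 8-cycle (1, 8, 2, 10, 6, 7, 4, 5).
Stepping 7 places around the cycle: 4 → 5 → 1 → 8 → 2 → 10 → 6 → 7.

7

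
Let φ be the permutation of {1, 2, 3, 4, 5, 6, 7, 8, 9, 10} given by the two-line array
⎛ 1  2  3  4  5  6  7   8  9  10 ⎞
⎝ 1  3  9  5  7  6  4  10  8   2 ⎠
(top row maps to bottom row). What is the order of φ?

15

Writing φ as disjoint cycles, the cycle lengths are 5, 3, 1, 1.
Since disjoint cycles commute, ord(φ) = lcm(5, 3) = 15.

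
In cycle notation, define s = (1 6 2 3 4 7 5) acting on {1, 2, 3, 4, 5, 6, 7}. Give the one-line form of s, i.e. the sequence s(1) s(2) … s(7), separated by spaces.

Reading each image from the cycles: 1↦6, 2↦3, 3↦4, 4↦7, 5↦1, 6↦2, 7↦5.
Listing these in domain order gives 6 3 4 7 1 2 5.

6 3 4 7 1 2 5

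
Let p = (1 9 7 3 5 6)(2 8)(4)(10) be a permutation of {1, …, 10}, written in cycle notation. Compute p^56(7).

7 lies in the 6-cycle (1 9 7 3 5 6).
Powers repeat with period 6 on this cycle, and 56 mod 6 = 2, so p^56(7) = p^2(7).
Stepping 2 places around the cycle: 7 → 3 → 5.

5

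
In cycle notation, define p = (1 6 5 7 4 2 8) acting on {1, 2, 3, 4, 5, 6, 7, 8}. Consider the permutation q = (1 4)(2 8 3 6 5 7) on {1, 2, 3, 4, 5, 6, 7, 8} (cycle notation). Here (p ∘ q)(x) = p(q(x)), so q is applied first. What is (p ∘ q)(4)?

6

First apply q: q(4) = 1, then p(1) = 6. Thus (p ∘ q)(4) = 6.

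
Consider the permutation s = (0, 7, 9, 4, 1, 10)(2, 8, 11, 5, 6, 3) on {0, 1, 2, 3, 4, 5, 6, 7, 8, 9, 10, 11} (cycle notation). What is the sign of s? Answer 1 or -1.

1

The cycle lengths are 6, 6.
A cycle of length ℓ contributes ℓ−1 transpositions, so s is a product of 5 + 5 = 10 transpositions — even.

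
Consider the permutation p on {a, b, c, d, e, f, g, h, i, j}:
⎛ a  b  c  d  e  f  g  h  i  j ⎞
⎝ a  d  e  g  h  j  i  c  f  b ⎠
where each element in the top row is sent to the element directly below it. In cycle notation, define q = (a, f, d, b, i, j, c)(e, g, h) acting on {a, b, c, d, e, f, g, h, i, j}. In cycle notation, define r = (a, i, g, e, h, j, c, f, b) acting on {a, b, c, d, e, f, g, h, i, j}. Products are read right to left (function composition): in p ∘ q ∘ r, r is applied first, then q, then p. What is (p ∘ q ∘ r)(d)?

d

(p ∘ q ∘ r)(d) = p(q(r(d))). r(d) = d, then q(d) = b, then p(b) = d, so the result is d.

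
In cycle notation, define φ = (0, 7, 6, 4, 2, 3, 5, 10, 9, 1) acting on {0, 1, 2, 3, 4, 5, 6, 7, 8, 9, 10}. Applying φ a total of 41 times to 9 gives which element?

9 lies in the 10-cycle (0, 7, 6, 4, 2, 3, 5, 10, 9, 1).
Since the cycle has length 10, φ^41 acts on it the same as φ^1 (41 mod 10 = 1).
Advancing 1 step from 9: 9 → 1.

1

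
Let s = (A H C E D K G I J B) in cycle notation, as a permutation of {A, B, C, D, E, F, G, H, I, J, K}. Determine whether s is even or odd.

odd

The cycle lengths are 10, 1.
A cycle of length ℓ contributes ℓ−1 transpositions, so s is a product of 9 transpositions — odd.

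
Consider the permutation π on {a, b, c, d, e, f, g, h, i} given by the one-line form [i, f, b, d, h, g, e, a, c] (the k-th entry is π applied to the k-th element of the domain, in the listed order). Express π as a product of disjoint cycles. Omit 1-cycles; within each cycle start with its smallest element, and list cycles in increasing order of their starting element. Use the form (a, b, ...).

(a, i, c, b, f, g, e, h)

Start at a and follow images: a → i → c → b → f → g → e → h → a, giving the cycle (a, i, c, b, f, g, e, h).
Repeating from the next unused element and collecting all non-trivial cycles gives (a, i, c, b, f, g, e, h).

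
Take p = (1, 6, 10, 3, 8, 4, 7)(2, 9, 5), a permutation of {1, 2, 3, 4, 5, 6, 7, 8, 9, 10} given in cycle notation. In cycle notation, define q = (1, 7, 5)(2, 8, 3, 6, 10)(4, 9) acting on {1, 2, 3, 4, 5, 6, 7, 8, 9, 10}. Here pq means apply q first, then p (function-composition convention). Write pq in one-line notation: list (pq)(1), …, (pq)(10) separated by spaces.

1 4 10 5 6 3 2 8 7 9

For each element, apply q then p: 1 → 7 → 1; 2 → 8 → 4; 3 → 6 → 10; 4 → 9 → 5; 5 → 1 → 6; 6 → 10 → 3; 7 → 5 → 2; 8 → 3 → 8; 9 → 4 → 7; 10 → 2 → 9.
So pq in one-line form is 1 4 10 5 6 3 2 8 7 9.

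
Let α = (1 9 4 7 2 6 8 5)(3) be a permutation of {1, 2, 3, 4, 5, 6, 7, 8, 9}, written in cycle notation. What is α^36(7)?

5

7 lies in the 8-cycle (1 9 4 7 2 6 8 5).
On an 8-cycle, α^8 is the identity, so α^36 = α^4 there (36 ≡ 4 mod 8).
Advancing 4 steps from 7: 7 → 2 → 6 → 8 → 5.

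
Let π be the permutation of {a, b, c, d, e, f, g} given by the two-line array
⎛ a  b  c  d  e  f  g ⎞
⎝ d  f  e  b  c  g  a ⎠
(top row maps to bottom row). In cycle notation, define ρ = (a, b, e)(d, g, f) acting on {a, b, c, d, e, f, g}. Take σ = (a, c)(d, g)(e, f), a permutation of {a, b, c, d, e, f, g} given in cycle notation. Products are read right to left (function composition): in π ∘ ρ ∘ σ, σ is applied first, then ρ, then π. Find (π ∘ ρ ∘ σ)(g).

a

(π ∘ ρ ∘ σ)(g) = π(ρ(σ(g))). σ(g) = d, then ρ(d) = g, then π(g) = a, so the result is a.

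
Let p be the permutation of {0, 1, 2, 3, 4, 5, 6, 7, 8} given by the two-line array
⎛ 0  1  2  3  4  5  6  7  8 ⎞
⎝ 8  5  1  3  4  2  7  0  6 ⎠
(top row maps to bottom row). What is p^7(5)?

Tracing 5 → 2 → … returns to 5 after 3 steps, so 5 lies in a 3-cycle (1, 5, 2).
Since the cycle has length 3, p^7 acts on it the same as p^1 (7 mod 3 = 1).
Stepping 1 place around the cycle: 5 → 2.

2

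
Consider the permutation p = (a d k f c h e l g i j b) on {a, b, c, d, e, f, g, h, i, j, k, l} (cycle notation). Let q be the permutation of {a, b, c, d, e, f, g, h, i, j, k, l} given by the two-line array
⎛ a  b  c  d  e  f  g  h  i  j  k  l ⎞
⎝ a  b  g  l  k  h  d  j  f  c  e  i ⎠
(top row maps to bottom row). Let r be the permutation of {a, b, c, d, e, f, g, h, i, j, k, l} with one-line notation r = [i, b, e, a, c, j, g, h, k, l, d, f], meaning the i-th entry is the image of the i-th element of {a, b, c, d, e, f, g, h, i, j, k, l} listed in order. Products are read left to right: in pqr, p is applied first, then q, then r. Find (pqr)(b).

i

Chase b: p(b) = a; q(a) = a; r(a) = i. Hence (pqr)(b) = i.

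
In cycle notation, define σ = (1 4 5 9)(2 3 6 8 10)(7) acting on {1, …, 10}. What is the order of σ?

20

The cycle type of σ is (5, 4, 1).
The order is lcm(5, 4) = 20.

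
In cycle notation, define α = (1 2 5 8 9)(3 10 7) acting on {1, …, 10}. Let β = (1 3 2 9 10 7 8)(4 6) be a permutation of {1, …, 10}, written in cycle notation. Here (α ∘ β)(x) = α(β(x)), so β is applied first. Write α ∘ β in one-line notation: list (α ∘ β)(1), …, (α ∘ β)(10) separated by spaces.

(α ∘ β)(x) = α(β(x)). Computing each image: α(β(1)) = α(3) = 10, α(β(2)) = α(9) = 1, α(β(3)) = α(2) = 5, α(β(4)) = α(6) = 6, α(β(5)) = α(5) = 8, α(β(6)) = α(4) = 4, α(β(7)) = α(8) = 9, α(β(8)) = α(1) = 2, α(β(9)) = α(10) = 7, α(β(10)) = α(7) = 3.
Hence α ∘ β = [10 1 5 6 8 4 9 2 7 3].

10 1 5 6 8 4 9 2 7 3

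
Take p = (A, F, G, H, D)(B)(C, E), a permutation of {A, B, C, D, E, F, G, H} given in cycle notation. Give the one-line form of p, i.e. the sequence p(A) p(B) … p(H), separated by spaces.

Each element maps to the next entry in its cycle (wrapping to the front): A↦F, B↦B, C↦E, D↦A, E↦C, F↦G, G↦H, H↦D.
So the one-line form is F B E A C G H D.

F B E A C G H D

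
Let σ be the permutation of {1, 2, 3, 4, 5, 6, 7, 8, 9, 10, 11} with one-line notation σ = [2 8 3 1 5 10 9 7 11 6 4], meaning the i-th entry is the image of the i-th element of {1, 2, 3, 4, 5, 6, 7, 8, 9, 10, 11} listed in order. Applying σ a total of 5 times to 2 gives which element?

Tracing 2 → 8 → … returns to 2 after 7 steps, so 2 lies in a 7-cycle (1, 2, 8, 7, 9, 11, 4).
Advancing 5 steps from 2: 2 → 8 → 7 → 9 → 11 → 4.

4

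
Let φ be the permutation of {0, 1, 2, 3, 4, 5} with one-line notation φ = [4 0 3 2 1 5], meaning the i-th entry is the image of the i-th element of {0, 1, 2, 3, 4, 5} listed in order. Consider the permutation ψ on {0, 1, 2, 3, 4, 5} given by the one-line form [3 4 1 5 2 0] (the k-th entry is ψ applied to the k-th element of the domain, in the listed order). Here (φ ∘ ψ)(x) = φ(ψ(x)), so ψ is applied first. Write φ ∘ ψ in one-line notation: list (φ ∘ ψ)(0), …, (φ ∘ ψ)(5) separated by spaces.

2 1 0 5 3 4

For each element, apply ψ then φ: 0 → 3 → 2; 1 → 4 → 1; 2 → 1 → 0; 3 → 5 → 5; 4 → 2 → 3; 5 → 0 → 4.
Collecting the images, φ ∘ ψ = [2 1 0 5 3 4].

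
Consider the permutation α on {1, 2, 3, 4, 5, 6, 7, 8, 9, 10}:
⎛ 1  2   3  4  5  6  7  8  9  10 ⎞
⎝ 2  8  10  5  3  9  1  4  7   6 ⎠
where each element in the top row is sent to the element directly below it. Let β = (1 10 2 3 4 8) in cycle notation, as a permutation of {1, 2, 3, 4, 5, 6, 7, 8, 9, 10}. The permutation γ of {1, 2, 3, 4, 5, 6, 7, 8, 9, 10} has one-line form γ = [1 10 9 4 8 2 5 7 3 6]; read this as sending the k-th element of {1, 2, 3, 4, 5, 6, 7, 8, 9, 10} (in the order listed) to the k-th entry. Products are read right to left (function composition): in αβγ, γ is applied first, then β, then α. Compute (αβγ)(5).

(αβγ)(5) = α(β(γ(5))). γ(5) = 8, then β(8) = 1, then α(1) = 2, so the result is 2.

2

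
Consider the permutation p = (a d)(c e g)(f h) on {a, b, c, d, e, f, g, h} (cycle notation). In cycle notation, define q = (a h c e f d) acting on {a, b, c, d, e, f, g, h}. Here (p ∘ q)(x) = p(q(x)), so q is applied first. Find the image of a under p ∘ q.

q(a) = h, then p(h) = f; composing gives (p ∘ q)(a) = f.

f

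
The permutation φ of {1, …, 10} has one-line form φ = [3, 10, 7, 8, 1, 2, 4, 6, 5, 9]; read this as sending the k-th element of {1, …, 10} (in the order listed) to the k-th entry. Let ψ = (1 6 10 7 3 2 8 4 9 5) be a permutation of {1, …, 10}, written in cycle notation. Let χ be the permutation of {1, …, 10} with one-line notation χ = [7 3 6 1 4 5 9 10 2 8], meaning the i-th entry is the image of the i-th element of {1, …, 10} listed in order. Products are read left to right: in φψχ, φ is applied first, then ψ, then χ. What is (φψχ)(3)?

6

Apply the permutations in order: φ(3) = 7, then ψ(7) = 3, then χ(3) = 6. So (φψχ)(3) = 6.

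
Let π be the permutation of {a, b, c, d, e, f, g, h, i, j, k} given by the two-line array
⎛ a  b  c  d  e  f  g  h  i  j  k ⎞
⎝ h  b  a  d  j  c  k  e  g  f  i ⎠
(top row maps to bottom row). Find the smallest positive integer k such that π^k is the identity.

The disjoint-cycle form of π has cycle lengths 6, 3, 1, 1.
The order of π is the least common multiple of its cycle lengths: lcm(6, 3) = 6.

6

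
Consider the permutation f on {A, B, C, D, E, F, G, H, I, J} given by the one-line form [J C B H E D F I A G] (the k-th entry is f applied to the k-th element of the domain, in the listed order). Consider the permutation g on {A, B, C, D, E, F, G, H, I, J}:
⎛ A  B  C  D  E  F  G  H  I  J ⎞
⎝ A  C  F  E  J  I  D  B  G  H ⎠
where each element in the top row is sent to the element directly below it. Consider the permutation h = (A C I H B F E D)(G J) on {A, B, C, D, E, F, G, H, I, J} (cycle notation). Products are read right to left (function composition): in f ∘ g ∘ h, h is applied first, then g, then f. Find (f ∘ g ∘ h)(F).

(f ∘ g ∘ h)(F) = f(g(h(F))). h(F) = E, then g(E) = J, then f(J) = G, so the result is G.

G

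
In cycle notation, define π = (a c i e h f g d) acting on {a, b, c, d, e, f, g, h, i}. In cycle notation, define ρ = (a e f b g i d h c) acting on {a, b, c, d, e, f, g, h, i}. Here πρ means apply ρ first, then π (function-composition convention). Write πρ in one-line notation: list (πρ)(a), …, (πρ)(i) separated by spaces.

(πρ)(x) = π(ρ(x)). Computing each image: π(ρ(a)) = π(e) = h, π(ρ(b)) = π(g) = d, π(ρ(c)) = π(a) = c, π(ρ(d)) = π(h) = f, π(ρ(e)) = π(f) = g, π(ρ(f)) = π(b) = b, π(ρ(g)) = π(i) = e, π(ρ(h)) = π(c) = i, π(ρ(i)) = π(d) = a.
Hence πρ = [h d c f g b e i a].

h d c f g b e i a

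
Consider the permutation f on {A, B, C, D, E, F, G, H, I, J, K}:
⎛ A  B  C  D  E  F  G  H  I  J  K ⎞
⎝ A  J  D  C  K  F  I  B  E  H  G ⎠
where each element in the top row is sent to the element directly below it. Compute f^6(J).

J

Tracing J → H → … returns to J after 3 steps, so J lies in a 3-cycle (B, J, H).
Powers repeat with period 3 on this cycle, and 6 mod 3 = 0, so f^6(J) = f^0(J).
So f^6(J) = J.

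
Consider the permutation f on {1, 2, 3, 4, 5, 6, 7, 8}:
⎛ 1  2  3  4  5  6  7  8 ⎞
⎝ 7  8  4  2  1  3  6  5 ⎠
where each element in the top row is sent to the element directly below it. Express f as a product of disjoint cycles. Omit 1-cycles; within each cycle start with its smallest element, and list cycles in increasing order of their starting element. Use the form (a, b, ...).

Start at 1 and follow images: 1 → 7 → 6 → 3 → 4 → 2 → 8 → 5 → 1, giving the cycle (1, 7, 6, 3, 4, 2, 8, 5).
Continuing from each remaining unvisited element yields (1, 7, 6, 3, 4, 2, 8, 5).

(1, 7, 6, 3, 4, 2, 8, 5)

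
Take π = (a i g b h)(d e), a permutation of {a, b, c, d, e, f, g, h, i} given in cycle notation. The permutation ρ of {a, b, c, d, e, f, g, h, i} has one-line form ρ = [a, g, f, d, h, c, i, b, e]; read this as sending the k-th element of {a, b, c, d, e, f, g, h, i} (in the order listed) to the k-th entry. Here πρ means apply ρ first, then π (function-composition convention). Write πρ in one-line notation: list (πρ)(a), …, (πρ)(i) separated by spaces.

For each element, apply ρ then π: a → a → i; b → g → b; c → f → f; d → d → e; e → h → a; f → c → c; g → i → g; h → b → h; i → e → d.
So πρ in one-line form is i b f e a c g h d.

i b f e a c g h d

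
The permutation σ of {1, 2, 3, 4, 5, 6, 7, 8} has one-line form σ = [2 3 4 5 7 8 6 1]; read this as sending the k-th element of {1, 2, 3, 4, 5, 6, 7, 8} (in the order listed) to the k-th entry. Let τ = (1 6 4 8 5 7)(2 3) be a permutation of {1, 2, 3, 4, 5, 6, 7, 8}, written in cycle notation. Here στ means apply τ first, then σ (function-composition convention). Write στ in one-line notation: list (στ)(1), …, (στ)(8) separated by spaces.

8 4 3 1 6 5 2 7

Chase each element through τ then σ: 1 → 6 → 8; 2 → 3 → 4; 3 → 2 → 3; 4 → 8 → 1; 5 → 7 → 6; 6 → 4 → 5; 7 → 1 → 2; 8 → 5 → 7.
So στ in one-line form is 8 4 3 1 6 5 2 7.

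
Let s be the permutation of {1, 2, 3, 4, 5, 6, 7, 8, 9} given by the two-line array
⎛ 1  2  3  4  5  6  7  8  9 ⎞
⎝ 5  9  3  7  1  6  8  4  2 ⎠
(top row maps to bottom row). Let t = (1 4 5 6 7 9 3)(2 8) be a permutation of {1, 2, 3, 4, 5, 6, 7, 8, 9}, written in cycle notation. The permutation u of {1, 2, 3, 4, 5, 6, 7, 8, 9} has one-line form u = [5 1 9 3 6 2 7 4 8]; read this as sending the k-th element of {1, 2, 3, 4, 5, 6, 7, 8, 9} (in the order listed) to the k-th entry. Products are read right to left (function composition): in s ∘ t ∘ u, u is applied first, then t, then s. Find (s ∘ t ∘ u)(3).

3

(s ∘ t ∘ u)(3) = s(t(u(3))). u(3) = 9, then t(9) = 3, then s(3) = 3, so the result is 3.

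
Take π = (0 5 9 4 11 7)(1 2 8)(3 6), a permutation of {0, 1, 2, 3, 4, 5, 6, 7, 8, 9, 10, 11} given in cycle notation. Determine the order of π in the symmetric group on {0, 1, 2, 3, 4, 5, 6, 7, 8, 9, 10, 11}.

The cycle type of π is (6, 3, 2, 1).
The order of π is the least common multiple of its cycle lengths: lcm(6, 3, 2) = 6.

6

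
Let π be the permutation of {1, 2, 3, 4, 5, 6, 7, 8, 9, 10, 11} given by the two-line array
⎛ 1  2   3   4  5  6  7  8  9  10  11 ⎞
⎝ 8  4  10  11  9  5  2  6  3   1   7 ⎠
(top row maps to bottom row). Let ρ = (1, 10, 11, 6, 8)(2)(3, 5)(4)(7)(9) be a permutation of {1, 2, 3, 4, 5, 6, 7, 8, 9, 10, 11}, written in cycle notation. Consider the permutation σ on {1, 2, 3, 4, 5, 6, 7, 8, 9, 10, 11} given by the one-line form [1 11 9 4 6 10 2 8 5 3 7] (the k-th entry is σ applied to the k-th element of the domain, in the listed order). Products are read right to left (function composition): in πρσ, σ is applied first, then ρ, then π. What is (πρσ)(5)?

Apply the permutations in order: σ(5) = 6, then ρ(6) = 8, then π(8) = 6. So (πρσ)(5) = 6.

6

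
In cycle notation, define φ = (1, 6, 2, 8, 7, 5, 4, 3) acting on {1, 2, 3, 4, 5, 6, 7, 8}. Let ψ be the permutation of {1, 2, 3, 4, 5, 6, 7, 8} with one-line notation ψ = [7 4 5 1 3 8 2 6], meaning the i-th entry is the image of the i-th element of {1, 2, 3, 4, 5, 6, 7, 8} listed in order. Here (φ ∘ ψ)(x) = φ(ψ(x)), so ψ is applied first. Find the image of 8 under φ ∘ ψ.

2

First apply ψ: ψ(8) = 6, then φ(6) = 2. Thus (φ ∘ ψ)(8) = 2.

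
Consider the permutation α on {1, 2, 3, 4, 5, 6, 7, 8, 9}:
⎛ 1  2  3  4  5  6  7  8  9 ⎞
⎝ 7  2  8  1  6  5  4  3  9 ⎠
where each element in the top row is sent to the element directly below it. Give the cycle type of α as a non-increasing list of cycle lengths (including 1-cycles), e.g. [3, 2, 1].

The disjoint cycles are (1 7 4)(2)(3 8)(5 6)(9), with lengths 3, 2, 2, 1, 1 in non-increasing order.

[3, 2, 2, 1, 1]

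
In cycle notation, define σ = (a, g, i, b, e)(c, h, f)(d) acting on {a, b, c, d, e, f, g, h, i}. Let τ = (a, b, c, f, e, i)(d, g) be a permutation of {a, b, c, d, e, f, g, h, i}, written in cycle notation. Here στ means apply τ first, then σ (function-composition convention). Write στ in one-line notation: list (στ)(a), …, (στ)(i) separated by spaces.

e h c i b a d f g

Chase each element through τ then σ: a → b → e; b → c → h; c → f → c; d → g → i; e → i → b; f → e → a; g → d → d; h → h → f; i → a → g.
So στ in one-line form is e h c i b a d f g.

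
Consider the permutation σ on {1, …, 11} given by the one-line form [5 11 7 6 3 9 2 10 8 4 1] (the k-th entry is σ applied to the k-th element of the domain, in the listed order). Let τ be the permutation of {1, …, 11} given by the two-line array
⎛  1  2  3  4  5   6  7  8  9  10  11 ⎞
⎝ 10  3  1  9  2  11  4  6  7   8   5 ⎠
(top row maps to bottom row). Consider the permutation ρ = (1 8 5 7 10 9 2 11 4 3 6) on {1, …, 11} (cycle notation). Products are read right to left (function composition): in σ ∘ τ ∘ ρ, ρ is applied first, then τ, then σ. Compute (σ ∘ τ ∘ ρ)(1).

9

Chase 1: ρ(1) = 8; τ(8) = 6; σ(6) = 9. Hence (σ ∘ τ ∘ ρ)(1) = 9.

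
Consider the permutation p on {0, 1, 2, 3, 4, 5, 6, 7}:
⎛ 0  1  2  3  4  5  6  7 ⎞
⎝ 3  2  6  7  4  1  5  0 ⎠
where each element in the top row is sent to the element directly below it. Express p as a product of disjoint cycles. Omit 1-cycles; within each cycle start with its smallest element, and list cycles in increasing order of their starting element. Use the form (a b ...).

(0 3 7)(1 2 6 5)

Start at 0 and follow images: 0 → 3 → 7 → 0, giving the cycle (0 3 7).
Repeating from the next unused element and collecting all non-trivial cycles gives (0 3 7)(1 2 6 5).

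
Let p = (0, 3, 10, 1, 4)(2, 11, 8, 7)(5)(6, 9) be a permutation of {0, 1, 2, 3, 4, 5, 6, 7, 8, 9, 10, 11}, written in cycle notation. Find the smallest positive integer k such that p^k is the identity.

20

The cycle type of p is (5, 4, 2, 1).
Since disjoint cycles commute, ord(p) = lcm(5, 4, 2) = 20.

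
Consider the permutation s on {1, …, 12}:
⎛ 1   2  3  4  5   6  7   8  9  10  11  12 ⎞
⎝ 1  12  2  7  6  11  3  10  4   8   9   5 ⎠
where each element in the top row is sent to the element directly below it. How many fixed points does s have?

1

The fixed points (elements with s(x) = x) are {1}, so there is 1.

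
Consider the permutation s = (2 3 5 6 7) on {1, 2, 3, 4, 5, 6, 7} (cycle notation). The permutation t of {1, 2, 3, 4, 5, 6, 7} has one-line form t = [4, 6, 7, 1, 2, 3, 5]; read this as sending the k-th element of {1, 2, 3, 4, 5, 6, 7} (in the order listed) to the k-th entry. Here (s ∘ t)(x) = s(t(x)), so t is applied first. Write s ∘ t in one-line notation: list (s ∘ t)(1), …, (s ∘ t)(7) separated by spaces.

4 7 2 1 3 5 6

For each element, apply t then s: 1 → 4 → 4; 2 → 6 → 7; 3 → 7 → 2; 4 → 1 → 1; 5 → 2 → 3; 6 → 3 → 5; 7 → 5 → 6.
Collecting the images, s ∘ t = [4 7 2 1 3 5 6].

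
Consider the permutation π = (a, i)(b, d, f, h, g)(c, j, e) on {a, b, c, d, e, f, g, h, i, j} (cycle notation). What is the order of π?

30

The cycle type of π is (5, 3, 2).
Since disjoint cycles commute, ord(π) = lcm(5, 3, 2) = 30.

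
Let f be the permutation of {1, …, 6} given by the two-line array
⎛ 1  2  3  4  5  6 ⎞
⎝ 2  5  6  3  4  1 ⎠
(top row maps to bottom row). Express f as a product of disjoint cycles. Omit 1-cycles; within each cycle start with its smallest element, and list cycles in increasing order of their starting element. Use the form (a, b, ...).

(1, 2, 5, 4, 3, 6)

Start at 1 and follow images: 1 → 2 → 5 → 4 → 3 → 6 → 1, giving the cycle (1, 2, 5, 4, 3, 6).
Repeating from the next unused element and collecting all non-trivial cycles gives (1, 2, 5, 4, 3, 6).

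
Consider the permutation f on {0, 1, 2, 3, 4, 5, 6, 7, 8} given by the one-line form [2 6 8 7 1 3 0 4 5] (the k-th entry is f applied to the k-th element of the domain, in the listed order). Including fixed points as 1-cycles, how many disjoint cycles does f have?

The cycle decomposition is (0, 2, 8, 5, 3, 7, 4, 1, 6), which has 1 cycle (counting 1-cycles).

1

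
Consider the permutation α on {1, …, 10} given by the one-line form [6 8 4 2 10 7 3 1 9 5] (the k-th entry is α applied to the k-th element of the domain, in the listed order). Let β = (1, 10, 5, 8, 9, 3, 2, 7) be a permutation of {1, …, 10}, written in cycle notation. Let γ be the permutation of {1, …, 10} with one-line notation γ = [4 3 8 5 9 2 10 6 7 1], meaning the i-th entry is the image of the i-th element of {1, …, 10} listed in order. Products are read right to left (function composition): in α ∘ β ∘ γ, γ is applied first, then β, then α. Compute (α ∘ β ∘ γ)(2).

8

Apply the permutations in order: γ(2) = 3, then β(3) = 2, then α(2) = 8. So (α ∘ β ∘ γ)(2) = 8.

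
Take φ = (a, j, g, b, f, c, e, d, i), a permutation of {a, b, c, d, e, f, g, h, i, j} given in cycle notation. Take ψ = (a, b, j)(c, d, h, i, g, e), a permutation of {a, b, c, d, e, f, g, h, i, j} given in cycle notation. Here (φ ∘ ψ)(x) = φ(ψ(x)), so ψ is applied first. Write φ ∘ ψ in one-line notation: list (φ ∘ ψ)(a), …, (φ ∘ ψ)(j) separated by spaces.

f g i h e c d a b j

(φ ∘ ψ)(x) = φ(ψ(x)). Computing each image: φ(ψ(a)) = φ(b) = f, φ(ψ(b)) = φ(j) = g, φ(ψ(c)) = φ(d) = i, φ(ψ(d)) = φ(h) = h, φ(ψ(e)) = φ(c) = e, φ(ψ(f)) = φ(f) = c, φ(ψ(g)) = φ(e) = d, φ(ψ(h)) = φ(i) = a, φ(ψ(i)) = φ(g) = b, φ(ψ(j)) = φ(a) = j.
Hence φ ∘ ψ = [f g i h e c d a b j].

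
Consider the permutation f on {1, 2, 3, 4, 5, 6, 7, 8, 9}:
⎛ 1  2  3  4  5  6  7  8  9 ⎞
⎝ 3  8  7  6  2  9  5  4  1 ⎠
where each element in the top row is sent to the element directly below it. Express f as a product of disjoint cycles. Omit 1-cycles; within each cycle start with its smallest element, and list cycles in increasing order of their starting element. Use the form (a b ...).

Iterating f from 1 gives 1 → 3 → 7 → 5 → 2 → 8 → 4 → 6 → 9 → 1; that is the 9-cycle (1 3 7 5 2 8 4 6 9).
Continuing from each remaining unvisited element yields (1 3 7 5 2 8 4 6 9).

(1 3 7 5 2 8 4 6 9)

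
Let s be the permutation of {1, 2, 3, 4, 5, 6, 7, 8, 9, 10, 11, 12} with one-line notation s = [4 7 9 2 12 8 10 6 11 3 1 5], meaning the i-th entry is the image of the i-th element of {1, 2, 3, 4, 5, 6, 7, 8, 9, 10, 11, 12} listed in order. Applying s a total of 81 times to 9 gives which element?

Tracing 9 → 11 → … returns to 9 after 8 steps, so 9 lies in an 8-cycle (1 4 2 7 10 3 9 11).
Since the cycle has length 8, s^81 acts on it the same as s^1 (81 mod 8 = 1).
Advancing 1 step from 9: 9 → 11.

11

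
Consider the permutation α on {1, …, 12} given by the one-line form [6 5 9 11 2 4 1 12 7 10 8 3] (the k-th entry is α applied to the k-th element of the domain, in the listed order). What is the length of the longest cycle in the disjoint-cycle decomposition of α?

Decomposing into disjoint cycles gives (1, 6, 4, 11, 8, 12, 3, 9, 7)(2, 5); the longest has length 9.

9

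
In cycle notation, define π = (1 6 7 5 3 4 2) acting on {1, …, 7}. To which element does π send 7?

5

In the cycle (1 6 7 5 3 4 2), 7 is followed by 5, so π(7) = 5.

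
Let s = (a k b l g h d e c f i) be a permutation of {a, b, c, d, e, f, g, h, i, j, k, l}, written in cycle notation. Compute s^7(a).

e

a lies in the 11-cycle (a k b l g h d e c f i).
Stepping 7 places around the cycle: a → k → b → l → g → h → d → e.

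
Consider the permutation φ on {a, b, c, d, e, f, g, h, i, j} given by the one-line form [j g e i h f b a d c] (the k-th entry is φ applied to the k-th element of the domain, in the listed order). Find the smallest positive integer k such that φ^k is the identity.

10

Decomposing into disjoint cycles gives cycle lengths 5, 2, 2, 1.
The order of φ is the least common multiple of its cycle lengths: lcm(5, 2, 2) = 10.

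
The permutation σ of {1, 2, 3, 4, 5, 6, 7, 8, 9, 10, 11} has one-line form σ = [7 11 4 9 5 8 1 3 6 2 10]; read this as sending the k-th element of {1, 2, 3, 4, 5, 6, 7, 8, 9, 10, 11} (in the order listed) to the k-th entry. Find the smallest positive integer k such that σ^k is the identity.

Decomposing into disjoint cycles gives cycle lengths 5, 3, 2, 1.
The order of σ is the least common multiple of its cycle lengths: lcm(5, 3, 2) = 30.

30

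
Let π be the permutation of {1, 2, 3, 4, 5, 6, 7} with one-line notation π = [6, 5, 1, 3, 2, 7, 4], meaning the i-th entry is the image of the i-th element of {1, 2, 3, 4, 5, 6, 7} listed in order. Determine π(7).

4

7 is element number 7 of the domain, and entry number 7 of the one-line form is 4, so π(7) = 4.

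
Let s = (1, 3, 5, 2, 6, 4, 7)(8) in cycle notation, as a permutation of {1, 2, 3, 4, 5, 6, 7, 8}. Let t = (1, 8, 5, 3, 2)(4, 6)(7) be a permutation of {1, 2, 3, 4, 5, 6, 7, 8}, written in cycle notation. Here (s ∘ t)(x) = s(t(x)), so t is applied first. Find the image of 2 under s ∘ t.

3

t(2) = 1, then s(1) = 3; composing gives (s ∘ t)(2) = 3.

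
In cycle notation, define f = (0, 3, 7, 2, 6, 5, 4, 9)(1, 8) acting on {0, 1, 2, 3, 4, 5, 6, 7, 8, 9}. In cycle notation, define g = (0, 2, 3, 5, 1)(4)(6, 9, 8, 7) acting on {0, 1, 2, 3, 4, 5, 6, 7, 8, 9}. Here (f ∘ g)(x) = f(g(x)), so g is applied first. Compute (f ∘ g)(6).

0

g(6) = 9, then f(9) = 0; composing gives (f ∘ g)(6) = 0.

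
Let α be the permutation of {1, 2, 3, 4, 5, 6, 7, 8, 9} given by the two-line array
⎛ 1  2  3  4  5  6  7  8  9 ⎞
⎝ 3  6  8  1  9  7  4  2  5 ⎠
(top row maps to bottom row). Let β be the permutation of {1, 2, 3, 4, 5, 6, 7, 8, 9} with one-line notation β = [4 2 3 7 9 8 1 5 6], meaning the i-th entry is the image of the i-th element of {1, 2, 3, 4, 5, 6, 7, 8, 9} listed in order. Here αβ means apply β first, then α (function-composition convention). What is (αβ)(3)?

8

(αβ)(3) = α(β(3)). β(3) = 3, then α(3) = 8. So (αβ)(3) = 8.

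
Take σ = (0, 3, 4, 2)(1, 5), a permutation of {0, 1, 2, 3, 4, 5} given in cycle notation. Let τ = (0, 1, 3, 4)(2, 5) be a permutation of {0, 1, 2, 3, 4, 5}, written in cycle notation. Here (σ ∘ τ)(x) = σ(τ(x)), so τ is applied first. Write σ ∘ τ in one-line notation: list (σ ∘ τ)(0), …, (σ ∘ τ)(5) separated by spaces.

For each element, apply τ then σ: 0 → 1 → 5; 1 → 3 → 4; 2 → 5 → 1; 3 → 4 → 2; 4 → 0 → 3; 5 → 2 → 0.
So σ ∘ τ in one-line form is 5 4 1 2 3 0.

5 4 1 2 3 0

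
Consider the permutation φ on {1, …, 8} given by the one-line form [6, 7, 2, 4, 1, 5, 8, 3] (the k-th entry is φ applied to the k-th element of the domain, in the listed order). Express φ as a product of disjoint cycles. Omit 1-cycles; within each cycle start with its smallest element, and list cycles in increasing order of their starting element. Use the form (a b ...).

(1 6 5)(2 7 8 3)

Start at 1 and follow images: 1 → 6 → 5 → 1, giving the cycle (1 6 5).
Repeating from the next unused element and collecting all non-trivial cycles gives (1 6 5)(2 7 8 3).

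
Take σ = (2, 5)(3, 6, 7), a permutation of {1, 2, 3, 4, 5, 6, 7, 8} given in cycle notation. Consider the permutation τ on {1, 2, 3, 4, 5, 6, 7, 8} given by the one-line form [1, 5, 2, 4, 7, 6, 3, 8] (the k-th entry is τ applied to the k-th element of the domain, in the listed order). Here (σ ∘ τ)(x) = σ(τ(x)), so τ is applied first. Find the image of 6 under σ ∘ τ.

First apply τ: τ(6) = 6, then σ(6) = 7. Thus (σ ∘ τ)(6) = 7.

7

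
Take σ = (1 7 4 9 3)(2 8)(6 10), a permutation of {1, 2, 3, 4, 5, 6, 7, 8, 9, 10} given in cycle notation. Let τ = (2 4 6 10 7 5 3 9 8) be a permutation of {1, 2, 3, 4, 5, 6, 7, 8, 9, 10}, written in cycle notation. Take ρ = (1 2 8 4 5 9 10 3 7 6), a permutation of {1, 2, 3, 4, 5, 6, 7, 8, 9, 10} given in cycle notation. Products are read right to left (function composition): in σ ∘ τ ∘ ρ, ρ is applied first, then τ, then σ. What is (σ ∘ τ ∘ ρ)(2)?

8

Chase 2: ρ(2) = 8; τ(8) = 2; σ(2) = 8. Hence (σ ∘ τ ∘ ρ)(2) = 8.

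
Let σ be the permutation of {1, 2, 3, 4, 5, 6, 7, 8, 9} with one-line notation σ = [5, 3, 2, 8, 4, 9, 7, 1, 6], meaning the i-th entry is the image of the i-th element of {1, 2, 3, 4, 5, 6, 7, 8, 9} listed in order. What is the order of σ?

Decomposing into disjoint cycles gives cycle lengths 4, 2, 2, 1.
The order of σ is the least common multiple of its cycle lengths: lcm(4, 2, 2) = 4.

4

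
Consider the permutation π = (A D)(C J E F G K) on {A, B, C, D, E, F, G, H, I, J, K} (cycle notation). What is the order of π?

6

The disjoint cycles have lengths 6, 2, 1, 1, 1.
The order of π is the least common multiple of its cycle lengths: lcm(6, 2) = 6.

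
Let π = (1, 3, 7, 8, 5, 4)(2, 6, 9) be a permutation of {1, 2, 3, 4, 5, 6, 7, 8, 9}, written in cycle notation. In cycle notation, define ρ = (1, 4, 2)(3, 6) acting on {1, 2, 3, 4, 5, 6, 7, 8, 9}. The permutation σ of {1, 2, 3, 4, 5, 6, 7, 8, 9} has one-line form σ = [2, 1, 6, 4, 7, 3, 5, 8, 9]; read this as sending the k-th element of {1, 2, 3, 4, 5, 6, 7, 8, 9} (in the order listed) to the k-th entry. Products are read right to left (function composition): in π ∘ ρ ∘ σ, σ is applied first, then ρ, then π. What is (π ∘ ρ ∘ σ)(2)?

(π ∘ ρ ∘ σ)(2) = π(ρ(σ(2))). σ(2) = 1, then ρ(1) = 4, then π(4) = 1, so the result is 1.

1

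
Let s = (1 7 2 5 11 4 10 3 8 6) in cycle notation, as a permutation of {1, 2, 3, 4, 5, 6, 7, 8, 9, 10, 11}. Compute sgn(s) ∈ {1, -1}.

The cycle lengths are 10, 1.
A cycle of length ℓ contributes ℓ−1 transpositions, so s is a product of 9 transpositions — odd.

-1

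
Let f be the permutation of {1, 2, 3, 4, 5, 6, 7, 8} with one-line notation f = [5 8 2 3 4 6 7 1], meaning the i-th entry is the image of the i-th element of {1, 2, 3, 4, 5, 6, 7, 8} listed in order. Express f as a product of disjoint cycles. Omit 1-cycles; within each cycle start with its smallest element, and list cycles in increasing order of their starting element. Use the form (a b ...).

(1 5 4 3 2 8)

Iterating f from 1 gives 1 → 5 → 4 → 3 → 2 → 8 → 1; that is the 6-cycle (1 5 4 3 2 8).
Repeating from the next unused element and collecting all non-trivial cycles gives (1 5 4 3 2 8).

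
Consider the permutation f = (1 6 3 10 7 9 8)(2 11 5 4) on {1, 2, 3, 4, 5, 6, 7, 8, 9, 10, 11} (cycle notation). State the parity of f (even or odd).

odd

The cycle lengths are 7, 4.
A cycle of length ℓ contributes ℓ−1 transpositions, so f is a product of 6 + 3 = 9 transpositions — odd.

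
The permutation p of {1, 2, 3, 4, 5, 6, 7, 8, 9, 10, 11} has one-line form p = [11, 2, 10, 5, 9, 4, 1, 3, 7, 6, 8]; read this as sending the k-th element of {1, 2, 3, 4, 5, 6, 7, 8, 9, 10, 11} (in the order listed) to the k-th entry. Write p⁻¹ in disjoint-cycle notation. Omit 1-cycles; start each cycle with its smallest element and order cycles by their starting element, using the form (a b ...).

(1 7 9 5 4 6 10 3 8 11)

First write p in disjoint cycles: (1 11 8 3 10 6 4 5 9 7).
The inverse reverses every cycle; in canonical form, p⁻¹ = (1 7 9 5 4 6 10 3 8 11).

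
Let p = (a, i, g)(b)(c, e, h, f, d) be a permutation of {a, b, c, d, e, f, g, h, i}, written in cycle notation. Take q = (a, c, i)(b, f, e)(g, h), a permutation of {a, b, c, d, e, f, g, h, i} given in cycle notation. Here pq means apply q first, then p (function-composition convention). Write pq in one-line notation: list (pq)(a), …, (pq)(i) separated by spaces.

Chase each element through q then p: a → c → e; b → f → d; c → i → g; d → d → c; e → b → b; f → e → h; g → h → f; h → g → a; i → a → i.
So pq in one-line form is e d g c b h f a i.

e d g c b h f a i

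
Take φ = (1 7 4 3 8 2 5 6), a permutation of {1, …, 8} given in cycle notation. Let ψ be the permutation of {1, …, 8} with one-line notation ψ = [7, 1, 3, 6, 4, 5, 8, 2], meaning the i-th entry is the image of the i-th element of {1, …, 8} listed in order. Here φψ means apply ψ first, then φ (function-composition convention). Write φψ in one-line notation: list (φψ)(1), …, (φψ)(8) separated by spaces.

(φψ)(x) = φ(ψ(x)). Computing each image: φ(ψ(1)) = φ(7) = 4, φ(ψ(2)) = φ(1) = 7, φ(ψ(3)) = φ(3) = 8, φ(ψ(4)) = φ(6) = 1, φ(ψ(5)) = φ(4) = 3, φ(ψ(6)) = φ(5) = 6, φ(ψ(7)) = φ(8) = 2, φ(ψ(8)) = φ(2) = 5.
Hence φψ = [4 7 8 1 3 6 2 5].

4 7 8 1 3 6 2 5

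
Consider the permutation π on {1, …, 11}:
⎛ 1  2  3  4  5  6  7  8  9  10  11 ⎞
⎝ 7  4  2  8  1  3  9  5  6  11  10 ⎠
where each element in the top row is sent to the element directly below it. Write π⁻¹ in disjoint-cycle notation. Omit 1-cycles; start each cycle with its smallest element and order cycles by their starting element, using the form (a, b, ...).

First write π in disjoint cycles: (1, 7, 9, 6, 3, 2, 4, 8, 5)(10, 11).
Reversing each cycle (and rotating so the smallest element leads) gives π⁻¹ = (1, 5, 8, 4, 2, 3, 6, 9, 7)(10, 11).

(1, 5, 8, 4, 2, 3, 6, 9, 7)(10, 11)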